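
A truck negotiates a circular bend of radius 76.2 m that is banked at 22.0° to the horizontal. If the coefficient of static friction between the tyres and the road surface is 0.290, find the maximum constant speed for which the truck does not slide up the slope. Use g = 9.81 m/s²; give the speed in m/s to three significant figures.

At the maximum speed, friction acts down the slope at its limiting value f = μN. Radially (horizontal, toward centre): N sinθ + μN cosθ = mv²/r. Vertically: N cosθ − μN sinθ = mg.
Dividing: v² = r g (sinθ + μcosθ)/(cosθ − μsinθ).
sinθ + μcosθ = 0.3746 + 0.290×0.9272 = 0.6435; cosθ − μsinθ = 0.9272 − 0.290×0.3746 = 0.8185.
v² = 76.2 × 9.81 × 0.6435/0.8185 = 587.7 m²/s², so v = 24.24 m/s.

24.2 m/s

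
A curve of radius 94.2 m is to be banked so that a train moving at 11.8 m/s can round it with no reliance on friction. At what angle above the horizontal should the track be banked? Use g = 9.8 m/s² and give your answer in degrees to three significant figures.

For a frictionless banked turn: horizontally N sinθ = mv²/r and vertically N cosθ = mg.
Dividing: tanθ = v²/(r g) = (11.8)²/(94.2 × 9.8) = 139.2/923.2 = 0.1508.
θ = arctan(0.1508) = 8.577°.

8.58°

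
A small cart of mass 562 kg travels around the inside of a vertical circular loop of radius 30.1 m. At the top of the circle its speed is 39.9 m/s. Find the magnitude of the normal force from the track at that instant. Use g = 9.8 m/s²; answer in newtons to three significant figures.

24200 N

At the top, both N and the weight mg point inward (toward the centre), so N + mg = mv²/r.
N = m(v²/r − g) = 562 × ((39.9)²/30.1 − 9.8) = 562 × (52.89 − 9.8) = 562 × 43.09 = 24220 N.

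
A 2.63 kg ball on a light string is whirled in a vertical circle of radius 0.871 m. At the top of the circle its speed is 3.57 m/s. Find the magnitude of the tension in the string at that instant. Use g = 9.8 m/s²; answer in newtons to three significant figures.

At the top, both T and the weight mg point inward (toward the centre), so T + mg = mv²/r.
T = m(v²/r − g) = 2.63 × ((3.57)²/0.871 − 9.8) = 2.63 × (14.63 − 9.8) = 2.63 × 4.832 = 12.71 N.

12.7 N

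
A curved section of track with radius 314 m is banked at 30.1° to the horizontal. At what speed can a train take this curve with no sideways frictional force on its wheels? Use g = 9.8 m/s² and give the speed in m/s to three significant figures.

On a frictionless banked curve, N sinθ = mv²/r and N cosθ = mg, so tanθ = v²/(rg).
v = √(r g tanθ) = √(314 × 9.8 × tan 30.1°) = √(314 × 9.8 × 0.5797) = √1784 = 42.23 m/s.

42.2 m/s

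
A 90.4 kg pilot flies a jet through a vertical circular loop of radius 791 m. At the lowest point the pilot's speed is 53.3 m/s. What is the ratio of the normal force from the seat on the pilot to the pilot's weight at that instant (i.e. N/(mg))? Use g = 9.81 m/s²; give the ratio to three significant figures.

At the bottom, N − mg = mv²/r, so N = m(v²/r + g) and N/(mg) = v²/(rg) + 1 = (53.3)²/(791 × 9.81) + 1 = 0.3661 + 1 = 1.366.

1.37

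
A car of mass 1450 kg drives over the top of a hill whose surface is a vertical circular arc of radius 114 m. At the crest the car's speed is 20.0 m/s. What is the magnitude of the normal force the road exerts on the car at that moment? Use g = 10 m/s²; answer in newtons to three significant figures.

9410 N

At the crest the centripetal acceleration points downward (toward the centre of the arc), so mg − N = mv²/r.
N = m(g − v²/r) = 1450 × (10.0 − (20.0)²/114) = 1450 × (10.0 − 3.509) = 1450 × 6.491 = 9412 N.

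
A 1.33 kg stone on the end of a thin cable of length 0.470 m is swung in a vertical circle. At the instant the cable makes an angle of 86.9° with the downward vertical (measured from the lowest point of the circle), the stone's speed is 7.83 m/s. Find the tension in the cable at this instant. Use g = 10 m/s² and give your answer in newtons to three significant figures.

174 N

Take the radial direction toward the centre of the circle as positive. The component of the weight along the string toward the centre is −mg cos φ (φ measured from the bottom), so Newton's second law along the string gives T − mg cos φ = m v²/r.
cos 86.9° = 0.05408, so T = m(v²/r + g cos φ) = 1.33 × ((7.83)²/0.470 + 10.0 × 0.05408) = 1.33 × (130.4 + (0.5408)) = 1.33 × 131.0 = 174.2 N.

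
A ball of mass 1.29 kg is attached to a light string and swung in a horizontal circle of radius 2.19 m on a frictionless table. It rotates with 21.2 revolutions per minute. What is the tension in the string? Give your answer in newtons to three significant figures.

13.9 N

ω = 21.2 rev/min × 2π/60 = 2.220 rad/s, so v = ωr = 2.220 × 2.19 = 4.862 m/s.
The tension is the only horizontal force, so it supplies the full centripetal force: T = m v²/r = 1.29 × (4.862)²/2.19 = 1.29 × 23.64/2.19 = 13.92 N.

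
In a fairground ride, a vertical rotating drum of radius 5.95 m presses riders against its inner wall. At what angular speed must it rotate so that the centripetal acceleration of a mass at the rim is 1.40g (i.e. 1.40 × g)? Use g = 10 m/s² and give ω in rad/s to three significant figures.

Centripetal acceleration a_c = ω²r. Setting ω²r = 1.40g:
ω = √(1.40g / r) = √(1.40 × 10.0 / 5.95) = √2.353 = 1.534 rad/s.

1.53 rad/s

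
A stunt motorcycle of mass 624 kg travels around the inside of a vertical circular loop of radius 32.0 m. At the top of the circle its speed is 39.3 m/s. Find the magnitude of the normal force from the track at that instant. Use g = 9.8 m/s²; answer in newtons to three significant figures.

At the top, both N and the weight mg point inward (toward the centre), so N + mg = mv²/r.
N = m(v²/r − g) = 624 × ((39.3)²/32.0 − 9.8) = 624 × (48.27 − 9.8) = 624 × 38.47 = 24000 N.

24000 N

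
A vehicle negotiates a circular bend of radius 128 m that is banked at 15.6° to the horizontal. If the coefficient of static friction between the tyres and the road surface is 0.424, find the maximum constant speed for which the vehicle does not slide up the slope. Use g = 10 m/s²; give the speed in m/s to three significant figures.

32.0 m/s

At the maximum speed, friction acts down the slope at its limiting value f = μN. Radially (horizontal, toward centre): N sinθ + μN cosθ = mv²/r. Vertically: N cosθ − μN sinθ = mg.
Dividing: v² = r g (sinθ + μcosθ)/(cosθ − μsinθ).
sinθ + μcosθ = 0.2689 + 0.424×0.9632 = 0.6773; cosθ − μsinθ = 0.9632 − 0.424×0.2689 = 0.8491.
v² = 128 × 10.0 × 0.6773/0.8491 = 1021 m²/s², so v = 31.95 m/s.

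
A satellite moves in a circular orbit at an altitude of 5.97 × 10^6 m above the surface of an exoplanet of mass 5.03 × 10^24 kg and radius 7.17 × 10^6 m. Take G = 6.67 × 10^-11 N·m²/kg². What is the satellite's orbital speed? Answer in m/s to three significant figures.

Orbital radius r = R + h = 7.17 × 10^6 + 5.97 × 10^6 = 1.314 × 10^7 m.
Gravity supplies the centripetal force: G M m / r² = m v² / r, so v = √(GM/r).
v = √(6.67 × 10^-11 × 5.03 × 10^24 / 1.314 × 10^7) = √(2.553 × 10^7) = 5053 m/s.

5050 m/s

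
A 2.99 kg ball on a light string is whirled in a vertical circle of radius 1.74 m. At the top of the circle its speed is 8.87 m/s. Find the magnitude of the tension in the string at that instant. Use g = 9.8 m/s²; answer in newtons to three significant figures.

At the top, both T and the weight mg point inward (toward the centre), so T + mg = mv²/r.
T = m(v²/r − g) = 2.99 × ((8.87)²/1.74 − 9.8) = 2.99 × (45.22 − 9.8) = 2.99 × 35.42 = 105.9 N.

106 N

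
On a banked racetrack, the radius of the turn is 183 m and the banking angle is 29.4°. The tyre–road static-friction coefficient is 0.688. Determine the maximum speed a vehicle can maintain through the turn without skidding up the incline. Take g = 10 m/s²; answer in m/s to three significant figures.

61.2 m/s

At the maximum speed, friction acts down the slope at its limiting value f = μN. Radially (horizontal, toward centre): N sinθ + μN cosθ = mv²/r. Vertically: N cosθ − μN sinθ = mg.
Dividing: v² = r g (sinθ + μcosθ)/(cosθ − μsinθ).
sinθ + μcosθ = 0.4909 + 0.688×0.8712 = 1.090; cosθ − μsinθ = 0.8712 − 0.688×0.4909 = 0.5335.
v² = 183 × 10.0 × 1.090/0.5335 = 3740 m²/s², so v = 61.16 m/s.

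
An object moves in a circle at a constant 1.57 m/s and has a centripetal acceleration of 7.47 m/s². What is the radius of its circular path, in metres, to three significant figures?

0.330 m

a_c = v²/r ⇒ r = v²/a_c = (1.57)²/7.47 = 2.465/7.47 = 0.3300 m.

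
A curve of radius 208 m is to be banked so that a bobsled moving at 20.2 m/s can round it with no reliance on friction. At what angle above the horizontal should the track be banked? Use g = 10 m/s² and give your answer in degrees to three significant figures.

For a frictionless banked turn: horizontally N sinθ = mv²/r and vertically N cosθ = mg.
Dividing: tanθ = v²/(r g) = (20.2)²/(208 × 10.0) = 408.0/2080 = 0.1962.
θ = arctan(0.1962) = 11.10°.

11.1°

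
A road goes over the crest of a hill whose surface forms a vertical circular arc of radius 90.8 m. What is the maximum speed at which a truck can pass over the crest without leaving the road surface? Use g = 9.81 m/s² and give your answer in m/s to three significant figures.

At the crest the centre of the circle is below the truck, so the net downward (centripetal) force is mg − N = mv²/r.
The truck leaves the road when N → 0, giving v_max = √(g r) = √(9.81 × 90.8) = 29.85 m/s.

29.8 m/s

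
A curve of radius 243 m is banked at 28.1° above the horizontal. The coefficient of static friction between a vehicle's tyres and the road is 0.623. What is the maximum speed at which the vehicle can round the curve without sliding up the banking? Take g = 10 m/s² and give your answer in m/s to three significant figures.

At the maximum speed, friction acts down the slope at its limiting value f = μN. Radially (horizontal, toward centre): N sinθ + μN cosθ = mv²/r. Vertically: N cosθ − μN sinθ = mg.
Dividing: v² = r g (sinθ + μcosθ)/(cosθ − μsinθ).
sinθ + μcosθ = 0.4710 + 0.623×0.8821 = 1.021; cosθ − μsinθ = 0.8821 − 0.623×0.4710 = 0.5887.
v² = 243 × 10.0 × 1.021/0.5887 = 4213 m²/s², so v = 64.91 m/s.

64.9 m/s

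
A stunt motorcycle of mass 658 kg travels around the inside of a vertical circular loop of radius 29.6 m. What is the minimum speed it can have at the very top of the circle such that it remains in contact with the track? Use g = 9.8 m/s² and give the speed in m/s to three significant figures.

17.0 m/s

At the top, both weight mg and N point toward the centre: N + mg = mv²/r.
At minimum speed N → 0, so mg = mv_min²/r ⇒ v_min = √(g r) = √(9.8 × 29.6) = 17.03 m/s.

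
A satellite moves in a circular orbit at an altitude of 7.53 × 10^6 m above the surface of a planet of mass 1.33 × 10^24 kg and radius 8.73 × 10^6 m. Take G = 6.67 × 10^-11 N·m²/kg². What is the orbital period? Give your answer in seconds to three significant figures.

43700 s

r = R + h = 8.73 × 10^6 + 7.53 × 10^6 = 1.626 × 10^7 m. Gravity provides the centripetal force: G M m / r² = m v² / r ⇒ v = √(GM/r) = 2336 m/s.
T = 2πr/v = 2π × 1.626 × 10^7 / 2336 = 43740 s.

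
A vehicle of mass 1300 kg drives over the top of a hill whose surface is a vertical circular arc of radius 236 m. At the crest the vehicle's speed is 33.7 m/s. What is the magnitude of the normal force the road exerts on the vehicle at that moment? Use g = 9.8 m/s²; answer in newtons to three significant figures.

At the crest the centripetal acceleration points downward (toward the centre of the arc), so mg − N = mv²/r.
N = m(g − v²/r) = 1300 × (9.8 − (33.7)²/236) = 1300 × (9.8 − 4.812) = 1300 × 4.988 = 6484 N.

6480 N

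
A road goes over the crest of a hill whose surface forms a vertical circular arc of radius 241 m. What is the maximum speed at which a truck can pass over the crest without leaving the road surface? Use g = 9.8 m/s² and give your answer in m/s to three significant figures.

48.6 m/s

At the crest the centre of the circle is below the truck, so the net downward (centripetal) force is mg − N = mv²/r.
The truck leaves the road when N → 0, giving v_max = √(g r) = √(9.8 × 241) = 48.60 m/s.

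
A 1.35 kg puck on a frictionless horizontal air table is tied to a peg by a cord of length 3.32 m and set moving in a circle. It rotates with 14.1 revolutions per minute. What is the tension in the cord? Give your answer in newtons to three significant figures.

9.77 N

ω = 14.1 rev/min × 2π/60 = 1.477 rad/s, so v = ωr = 1.477 × 3.32 = 4.902 m/s.
The tension is the only horizontal force, so it supplies the full centripetal force: T = m v²/r = 1.35 × (4.902)²/3.32 = 1.35 × 24.03/3.32 = 9.772 N.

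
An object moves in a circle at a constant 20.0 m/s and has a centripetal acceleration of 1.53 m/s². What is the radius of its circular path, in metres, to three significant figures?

a_c = v²/r ⇒ r = v²/a_c = (20.0)²/1.53 = 400.0/1.53 = 261.4 m.

261 m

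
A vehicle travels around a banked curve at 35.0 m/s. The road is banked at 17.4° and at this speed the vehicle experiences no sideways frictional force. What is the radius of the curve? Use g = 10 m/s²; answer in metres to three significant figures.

391 m

Frictionless banking: tanθ = v²/(rg), so r = v²/(g tanθ).
r = (35.0)²/(10.0 × tan 17.4°) = 1225/(10.0 × 0.3134) = 1225/3.134 = 390.9 m.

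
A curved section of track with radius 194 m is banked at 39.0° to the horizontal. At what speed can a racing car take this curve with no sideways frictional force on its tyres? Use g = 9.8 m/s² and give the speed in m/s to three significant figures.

On a frictionless banked curve, N sinθ = mv²/r and N cosθ = mg, so tanθ = v²/(rg).
v = √(r g tanθ) = √(194 × 9.8 × tan 39.0°) = √(194 × 9.8 × 0.8098) = √1540 = 39.24 m/s.

39.2 m/s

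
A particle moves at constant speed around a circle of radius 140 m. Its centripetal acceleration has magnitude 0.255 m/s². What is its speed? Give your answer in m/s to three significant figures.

5.97 m/s

a_c = v²/r ⇒ v = √(a_c · r) = √(0.255 × 140) = √35.70 = 5.975 m/s.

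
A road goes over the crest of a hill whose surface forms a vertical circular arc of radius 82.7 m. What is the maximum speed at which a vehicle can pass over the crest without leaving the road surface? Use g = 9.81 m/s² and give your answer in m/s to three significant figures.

At the crest the centre of the circle is below the vehicle, so the net downward (centripetal) force is mg − N = mv²/r.
The vehicle leaves the road when N → 0, giving v_max = √(g r) = √(9.81 × 82.7) = 28.48 m/s.

28.5 m/s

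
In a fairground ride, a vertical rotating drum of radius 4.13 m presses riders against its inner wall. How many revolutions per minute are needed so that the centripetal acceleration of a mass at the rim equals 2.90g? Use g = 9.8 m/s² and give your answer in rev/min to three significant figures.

25.1 rev/min

Require ω²r = 2.90g, so ω = √(2.90 × 9.8/4.13) = 2.623 rad/s.
In rev/min: ω × 60/(2π) = 2.623 × 60/(2π) = 25.05 rev/min.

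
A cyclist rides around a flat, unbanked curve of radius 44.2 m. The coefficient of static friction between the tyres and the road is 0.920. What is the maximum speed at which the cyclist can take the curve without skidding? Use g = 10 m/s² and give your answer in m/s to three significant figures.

The only inward force on a level bend is static friction, so at the limit f_s = μ_s N = μ_s m g = m v²/r.
Mass cancels: v_max = √(μ_s g r) = √(0.920 × 10.0 × 44.2) = √406.6 = 20.17 m/s.

20.2 m/s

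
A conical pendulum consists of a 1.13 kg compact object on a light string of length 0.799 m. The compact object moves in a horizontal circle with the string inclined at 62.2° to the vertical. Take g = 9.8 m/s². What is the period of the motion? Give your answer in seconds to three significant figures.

r = L sinθ = 0.7068 m. From T sinθ = mω²r and T cosθ = mg: tanθ = ω²r/g, so ω² = g tanθ / r = g/(L cosθ).
ω = √(g/(L cosθ)) = √(9.8/(0.799 × 0.4664)) = √26.30 = 5.128 rad/s.
Period = 2π/ω = 1.225 s.

1.23 s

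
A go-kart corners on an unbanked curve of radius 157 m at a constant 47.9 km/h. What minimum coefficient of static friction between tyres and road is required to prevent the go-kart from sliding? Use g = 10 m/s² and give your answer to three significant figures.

v = 47.9/3.6 = 13.31 m/s.
Friction provides the centripetal force: μ_s m g = m v²/r, so μ_s = v²/(g r) = (13.31)²/(10.0 × 157) = 177.0/1570 = 0.1128.

0.113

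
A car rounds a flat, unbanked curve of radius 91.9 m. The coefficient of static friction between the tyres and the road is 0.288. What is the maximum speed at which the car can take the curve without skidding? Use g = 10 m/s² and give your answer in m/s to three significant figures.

16.3 m/s

On a flat curve, static friction is the only horizontal force, so it must supply the full centripetal force: μ_s m g = m v²/r.
Mass cancels: v_max = √(μ_s g r) = √(0.288 × 10.0 × 91.9) = √264.7 = 16.27 m/s.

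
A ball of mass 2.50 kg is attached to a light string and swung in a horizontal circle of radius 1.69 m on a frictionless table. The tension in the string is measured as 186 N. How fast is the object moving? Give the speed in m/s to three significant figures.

11.2 m/s

T = m v²/r ⇒ v = √(T r / m) = √(186 × 1.69 / 2.50) = √125.7 = 11.21 m/s.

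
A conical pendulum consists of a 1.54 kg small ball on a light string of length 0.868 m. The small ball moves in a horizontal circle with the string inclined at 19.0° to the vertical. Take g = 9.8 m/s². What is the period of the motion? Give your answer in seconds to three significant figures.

1.82 s

r = L sinθ = 0.2826 m. From T sinθ = mω²r and T cosθ = mg: tanθ = ω²r/g, so ω² = g tanθ / r = g/(L cosθ).
ω = √(g/(L cosθ)) = √(9.8/(0.868 × 0.9455)) = √11.94 = 3.456 rad/s.
Period = 2π/ω = 1.818 s.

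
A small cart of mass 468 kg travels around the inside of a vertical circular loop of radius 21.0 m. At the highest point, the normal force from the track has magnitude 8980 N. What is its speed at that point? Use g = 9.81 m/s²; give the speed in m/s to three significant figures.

At the top, N + mg = mv²/r, so v = √(r(N/m + g)) = √(21.0 × (8980/468 + 9.81)) = √(21.0 × 29.00) = √609.0 = 24.68 m/s.

24.7 m/s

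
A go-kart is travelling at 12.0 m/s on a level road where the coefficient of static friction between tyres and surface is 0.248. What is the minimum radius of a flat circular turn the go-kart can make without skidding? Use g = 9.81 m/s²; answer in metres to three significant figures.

At the limit, μ_s m g = m v²/r, so r_min = v²/(μ_s g) = (12.0)²/(0.248 × 9.81) = 144.0/2.433 = 59.19 m.

59.2 m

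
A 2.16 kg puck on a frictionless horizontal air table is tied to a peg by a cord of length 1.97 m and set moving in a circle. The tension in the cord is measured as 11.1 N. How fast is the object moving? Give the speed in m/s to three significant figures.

T = m v²/r ⇒ v = √(T r / m) = √(11.1 × 1.97 / 2.16) = √10.12 = 3.182 m/s.

3.18 m/s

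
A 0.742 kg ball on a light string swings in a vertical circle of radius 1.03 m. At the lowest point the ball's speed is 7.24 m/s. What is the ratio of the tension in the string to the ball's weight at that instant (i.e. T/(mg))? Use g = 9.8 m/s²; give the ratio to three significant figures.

6.19

At the bottom, T − mg = mv²/r, so T = m(v²/r + g) and T/(mg) = v²/(rg) + 1 = (7.24)²/(1.03 × 9.8) + 1 = 5.193 + 1 = 6.193.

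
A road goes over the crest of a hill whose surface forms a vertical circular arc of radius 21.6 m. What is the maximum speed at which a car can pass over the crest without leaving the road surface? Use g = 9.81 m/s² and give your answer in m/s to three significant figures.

At the crest the centre of the circle is below the car, so the net downward (centripetal) force is mg − N = mv²/r.
The car leaves the road when N → 0, giving v_max = √(g r) = √(9.81 × 21.6) = 14.56 m/s.

14.6 m/s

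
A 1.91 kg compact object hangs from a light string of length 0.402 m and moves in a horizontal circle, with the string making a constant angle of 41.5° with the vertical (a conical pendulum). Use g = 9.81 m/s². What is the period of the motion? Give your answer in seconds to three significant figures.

r = L sinθ = 0.2664 m. From T sinθ = mω²r and T cosθ = mg: tanθ = ω²r/g, so ω² = g tanθ / r = g/(L cosθ).
ω = √(g/(L cosθ)) = √(9.81/(0.402 × 0.7490)) = √32.58 = 5.708 rad/s.
Period = 2π/ω = 1.101 s.

1.10 s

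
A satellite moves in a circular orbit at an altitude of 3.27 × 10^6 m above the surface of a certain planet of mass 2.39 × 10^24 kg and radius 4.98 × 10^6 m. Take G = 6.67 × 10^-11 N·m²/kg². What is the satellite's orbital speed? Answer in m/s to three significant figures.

Orbital radius r = R + h = 4.98 × 10^6 + 3.27 × 10^6 = 8.250 × 10^6 m.
Gravity supplies the centripetal force: G M m / r² = m v² / r, so v = √(GM/r).
v = √(6.67 × 10^-11 × 2.39 × 10^24 / 8.250 × 10^6) = √(1.932 × 10^7) = 4396 m/s.

4400 m/s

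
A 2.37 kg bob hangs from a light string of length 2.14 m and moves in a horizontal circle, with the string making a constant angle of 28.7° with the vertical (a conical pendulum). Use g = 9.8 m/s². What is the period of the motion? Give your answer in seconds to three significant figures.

2.75 s

r = L sinθ = 1.028 m. From T sinθ = mω²r and T cosθ = mg: tanθ = ω²r/g, so ω² = g tanθ / r = g/(L cosθ).
ω = √(g/(L cosθ)) = √(9.8/(2.14 × 0.8771)) = √5.221 = 2.285 rad/s.
Period = 2π/ω = 2.750 s.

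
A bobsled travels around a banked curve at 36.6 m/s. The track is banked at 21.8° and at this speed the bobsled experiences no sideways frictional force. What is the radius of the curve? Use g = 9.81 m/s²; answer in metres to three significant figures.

Frictionless banking: tanθ = v²/(rg), so r = v²/(g tanθ).
r = (36.6)²/(9.81 × tan 21.8°) = 1340/(9.81 × 0.4000) = 1340/3.924 = 341.4 m.

341 m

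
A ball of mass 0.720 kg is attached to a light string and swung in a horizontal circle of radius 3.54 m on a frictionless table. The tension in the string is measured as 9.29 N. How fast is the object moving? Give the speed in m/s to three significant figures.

6.76 m/s

T = m v²/r ⇒ v = √(T r / m) = √(9.29 × 3.54 / 0.720) = √45.68 = 6.758 m/s.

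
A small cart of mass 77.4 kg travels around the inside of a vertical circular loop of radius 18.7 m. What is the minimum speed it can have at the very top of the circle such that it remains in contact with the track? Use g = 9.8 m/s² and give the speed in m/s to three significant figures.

At the highest point the centre is directly below, so both the weight and N act inward: N + mg = mv²/r.
At minimum speed N → 0, so mg = mv_min²/r ⇒ v_min = √(g r) = √(9.8 × 18.7) = 13.54 m/s.

13.5 m/s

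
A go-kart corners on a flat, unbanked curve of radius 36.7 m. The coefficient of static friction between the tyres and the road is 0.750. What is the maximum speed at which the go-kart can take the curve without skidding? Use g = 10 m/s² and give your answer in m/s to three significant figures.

16.6 m/s

The only inward force on a level bend is static friction, so at the limit f_s = μ_s N = μ_s m g = m v²/r.
Mass cancels: v_max = √(μ_s g r) = √(0.750 × 10.0 × 36.7) = √275.2 = 16.59 m/s.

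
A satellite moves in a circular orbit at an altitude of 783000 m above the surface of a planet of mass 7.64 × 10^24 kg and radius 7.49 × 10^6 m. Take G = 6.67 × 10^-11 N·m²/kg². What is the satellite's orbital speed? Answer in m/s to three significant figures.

7850 m/s

Orbital radius r = R + h = 7.49 × 10^6 + 783000 = 8.273 × 10^6 m.
Gravity supplies the centripetal force: G M m / r² = m v² / r, so v = √(GM/r).
v = √(6.67 × 10^-11 × 7.64 × 10^24 / 8.273 × 10^6) = √(6.160 × 10^7) = 7848 m/s.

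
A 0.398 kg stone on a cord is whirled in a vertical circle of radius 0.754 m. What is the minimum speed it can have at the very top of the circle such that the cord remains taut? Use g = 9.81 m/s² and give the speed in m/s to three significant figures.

2.72 m/s

At the top, both weight mg and T point toward the centre: T + mg = mv²/r.
At minimum speed T → 0, so mg = mv_min²/r ⇒ v_min = √(g r) = √(9.81 × 0.754) = 2.720 m/s.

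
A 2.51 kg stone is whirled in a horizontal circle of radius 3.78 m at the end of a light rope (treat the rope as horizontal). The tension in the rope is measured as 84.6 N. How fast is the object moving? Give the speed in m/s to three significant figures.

11.3 m/s

T = m v²/r ⇒ v = √(T r / m) = √(84.6 × 3.78 / 2.51) = √127.4 = 11.29 m/s.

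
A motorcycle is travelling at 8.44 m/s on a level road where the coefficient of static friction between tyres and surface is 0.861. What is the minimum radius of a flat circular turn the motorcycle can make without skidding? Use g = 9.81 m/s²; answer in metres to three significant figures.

8.43 m

At the limit, μ_s m g = m v²/r, so r_min = v²/(μ_s g) = (8.44)²/(0.861 × 9.81) = 71.23/8.446 = 8.434 m.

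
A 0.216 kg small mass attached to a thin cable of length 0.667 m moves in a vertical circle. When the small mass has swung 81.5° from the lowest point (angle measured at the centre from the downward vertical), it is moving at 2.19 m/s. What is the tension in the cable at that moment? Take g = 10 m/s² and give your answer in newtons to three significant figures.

1.87 N

Take the radial direction toward the centre of the circle as positive. The component of the weight along the string toward the centre is −mg cos φ (φ measured from the bottom), so Newton's second law along the string gives T − mg cos φ = m v²/r.
cos 81.5° = 0.1478, so T = m(v²/r + g cos φ) = 0.216 × ((2.19)²/0.667 + 10.0 × 0.1478) = 0.216 × (7.191 + (1.478)) = 0.216 × 8.669 = 1.872 N.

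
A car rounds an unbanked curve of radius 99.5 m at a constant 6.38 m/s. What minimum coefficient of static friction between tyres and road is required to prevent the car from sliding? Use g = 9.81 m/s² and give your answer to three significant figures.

0.0417

Friction provides the centripetal force: μ_s m g = m v²/r, so μ_s = v²/(g r) = (6.380)²/(9.81 × 99.5) = 40.70/976.1 = 0.04170.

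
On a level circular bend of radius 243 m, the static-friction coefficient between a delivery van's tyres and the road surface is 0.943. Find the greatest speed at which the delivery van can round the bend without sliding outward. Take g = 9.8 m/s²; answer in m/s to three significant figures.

47.4 m/s

The only inward force on a level bend is static friction, so at the limit f_s = μ_s N = μ_s m g = m v²/r.
Mass cancels: v_max = √(μ_s g r) = √(0.943 × 9.8 × 243) = √2246 = 47.39 m/s.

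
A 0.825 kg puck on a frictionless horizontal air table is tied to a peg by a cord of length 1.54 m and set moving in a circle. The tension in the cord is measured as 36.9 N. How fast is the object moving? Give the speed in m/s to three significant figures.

T = m v²/r ⇒ v = √(T r / m) = √(36.9 × 1.54 / 0.825) = √68.88 = 8.299 m/s.

8.30 m/s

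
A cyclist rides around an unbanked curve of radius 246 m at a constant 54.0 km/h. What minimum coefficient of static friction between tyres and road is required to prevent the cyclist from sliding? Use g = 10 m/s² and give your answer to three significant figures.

0.0915

v = 54.0/3.6 = 15.00 m/s.
Friction provides the centripetal force: μ_s m g = m v²/r, so μ_s = v²/(g r) = (15.00)²/(10.0 × 246) = 225.0/2460 = 0.09146.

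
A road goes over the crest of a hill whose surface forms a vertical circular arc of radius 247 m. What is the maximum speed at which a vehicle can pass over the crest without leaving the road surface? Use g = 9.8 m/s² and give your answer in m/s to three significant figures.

49.2 m/s

At the crest the centre of the circle is below the vehicle, so the net downward (centripetal) force is mg − N = mv²/r.
The vehicle leaves the road when N → 0, giving v_max = √(g r) = √(9.8 × 247) = 49.20 m/s.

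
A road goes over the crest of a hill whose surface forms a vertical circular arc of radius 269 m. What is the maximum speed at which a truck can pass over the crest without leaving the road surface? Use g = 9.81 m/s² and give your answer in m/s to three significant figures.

At the crest the centre of the circle is below the truck, so the net downward (centripetal) force is mg − N = mv²/r.
The truck leaves the road when N → 0, giving v_max = √(g r) = √(9.81 × 269) = 51.37 m/s.

51.4 m/s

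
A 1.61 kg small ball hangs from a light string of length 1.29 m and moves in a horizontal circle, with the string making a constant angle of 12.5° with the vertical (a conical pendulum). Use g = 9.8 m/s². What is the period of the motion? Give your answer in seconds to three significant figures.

r = L sinθ = 0.2792 m. From T sinθ = mω²r and T cosθ = mg: tanθ = ω²r/g, so ω² = g tanθ / r = g/(L cosθ).
ω = √(g/(L cosθ)) = √(9.8/(1.29 × 0.9763)) = √7.781 = 2.790 rad/s.
Period = 2π/ω = 2.252 s.

2.25 s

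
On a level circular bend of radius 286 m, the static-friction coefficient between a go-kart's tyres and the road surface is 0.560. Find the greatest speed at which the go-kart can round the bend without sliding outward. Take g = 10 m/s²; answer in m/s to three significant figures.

Friction provides the centripetal force on a flat curve. At maximum speed it is at its limiting value: μ_s m g = m v²/r.
Mass cancels: v_max = √(μ_s g r) = √(0.560 × 10.0 × 286) = √1602 = 40.02 m/s.

40.0 m/s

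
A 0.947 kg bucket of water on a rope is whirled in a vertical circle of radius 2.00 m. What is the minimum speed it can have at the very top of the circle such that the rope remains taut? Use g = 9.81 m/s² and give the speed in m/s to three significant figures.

At the top, both weight mg and T point toward the centre: T + mg = mv²/r.
At minimum speed T → 0, so mg = mv_min²/r ⇒ v_min = √(g r) = √(9.81 × 2.00) = 4.429 m/s.

4.43 m/s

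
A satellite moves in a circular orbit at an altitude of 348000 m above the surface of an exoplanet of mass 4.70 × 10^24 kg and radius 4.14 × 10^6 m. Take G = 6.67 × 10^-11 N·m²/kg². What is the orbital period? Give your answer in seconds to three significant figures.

r = R + h = 4.14 × 10^6 + 348000 = 4.488 × 10^6 m. Gravity provides the centripetal force: G M m / r² = m v² / r ⇒ v = √(GM/r) = 8358 m/s.
T = 2πr/v = 2π × 4.488 × 10^6 / 8358 = 3374 s.

3370 s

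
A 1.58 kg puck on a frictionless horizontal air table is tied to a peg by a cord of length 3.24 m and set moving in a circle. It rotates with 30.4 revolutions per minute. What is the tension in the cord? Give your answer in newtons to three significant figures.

ω = 30.4 rev/min × 2π/60 = 3.183 rad/s, so v = ωr = 3.183 × 3.24 = 10.31 m/s.
The tension is the only horizontal force, so it supplies the full centripetal force: T = m v²/r = 1.58 × (10.31)²/3.24 = 1.58 × 106.4/3.24 = 51.88 N.

51.9 N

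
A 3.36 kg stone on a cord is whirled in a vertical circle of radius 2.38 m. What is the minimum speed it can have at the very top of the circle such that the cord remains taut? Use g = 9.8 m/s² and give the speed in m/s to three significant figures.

At the top, both weight mg and T point toward the centre: T + mg = mv²/r.
At minimum speed T → 0, so mg = mv_min²/r ⇒ v_min = √(g r) = √(9.8 × 2.38) = 4.829 m/s.

4.83 m/s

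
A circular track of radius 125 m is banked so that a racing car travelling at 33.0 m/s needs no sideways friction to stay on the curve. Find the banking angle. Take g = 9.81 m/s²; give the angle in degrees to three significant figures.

For a frictionless banked turn: horizontally N sinθ = mv²/r and vertically N cosθ = mg.
Dividing: tanθ = v²/(r g) = (33.0)²/(125 × 9.81) = 1089/1226 = 0.8881.
θ = arctan(0.8881) = 41.61°.

41.6°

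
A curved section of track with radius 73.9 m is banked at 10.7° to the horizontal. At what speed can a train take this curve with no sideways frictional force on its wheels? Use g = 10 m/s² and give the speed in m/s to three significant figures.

On a frictionless banked curve, N sinθ = mv²/r and N cosθ = mg, so tanθ = v²/(rg).
v = √(r g tanθ) = √(73.9 × 10.0 × tan 10.7°) = √(73.9 × 10.0 × 0.1890) = √139.6 = 11.82 m/s.

11.8 m/s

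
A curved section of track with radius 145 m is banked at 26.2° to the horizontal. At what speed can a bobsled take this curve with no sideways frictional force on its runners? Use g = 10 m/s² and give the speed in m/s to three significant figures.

On a frictionless banked curve, N sinθ = mv²/r and N cosθ = mg, so tanθ = v²/(rg).
v = √(r g tanθ) = √(145 × 10.0 × tan 26.2°) = √(145 × 10.0 × 0.4921) = √713.5 = 26.71 m/s.

26.7 m/s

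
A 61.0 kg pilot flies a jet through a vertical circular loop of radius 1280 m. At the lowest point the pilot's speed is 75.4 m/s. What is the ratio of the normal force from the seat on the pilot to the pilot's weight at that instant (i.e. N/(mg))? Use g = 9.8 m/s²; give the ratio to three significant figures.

At the bottom, N − mg = mv²/r, so N = m(v²/r + g) and N/(mg) = v²/(rg) + 1 = (75.4)²/(1280 × 9.8) + 1 = 0.4532 + 1 = 1.453.

1.45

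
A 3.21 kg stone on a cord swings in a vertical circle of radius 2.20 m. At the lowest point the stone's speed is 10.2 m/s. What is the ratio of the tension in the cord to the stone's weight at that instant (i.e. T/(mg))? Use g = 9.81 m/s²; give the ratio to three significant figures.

5.82

At the bottom, T − mg = mv²/r, so T = m(v²/r + g) and T/(mg) = v²/(rg) + 1 = (10.2)²/(2.20 × 9.81) + 1 = 4.821 + 1 = 5.821.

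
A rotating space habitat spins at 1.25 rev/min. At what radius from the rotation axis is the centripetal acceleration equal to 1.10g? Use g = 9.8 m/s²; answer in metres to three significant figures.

629 m

ω = 1.25 rev/min × 2π/60 = 0.1309 rad/s.
a_c = ω²r = 1.10g ⇒ r = 1.10 × 9.8 / (0.1309)² = 10.78/0.01713 = 629.1 m.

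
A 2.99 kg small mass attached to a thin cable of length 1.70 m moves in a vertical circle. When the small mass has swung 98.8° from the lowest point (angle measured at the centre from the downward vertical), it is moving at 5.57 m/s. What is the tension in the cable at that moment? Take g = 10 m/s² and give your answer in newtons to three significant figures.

50.0 N

Take the radial direction toward the centre of the circle as positive. The component of the weight along the string toward the centre is −mg cos φ (φ measured from the bottom), so Newton's second law along the string gives T − mg cos φ = m v²/r.
cos 98.8° = -0.1530, so T = m(v²/r + g cos φ) = 2.99 × ((5.57)²/1.70 + 10.0 × -0.1530) = 2.99 × (18.25 + (-1.530)) = 2.99 × 16.72 = 49.99 N.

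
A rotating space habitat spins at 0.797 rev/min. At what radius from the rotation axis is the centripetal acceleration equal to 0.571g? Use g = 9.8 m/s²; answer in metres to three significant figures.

803 m

ω = 0.797 rev/min × 2π/60 = 0.08346 rad/s.
a_c = ω²r = 0.571g ⇒ r = 0.571 × 9.8 / (0.08346)² = 5.596/0.006966 = 803.3 m.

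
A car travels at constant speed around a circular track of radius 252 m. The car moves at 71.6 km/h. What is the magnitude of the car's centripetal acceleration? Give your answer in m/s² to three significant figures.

1.57 m/s²

v = 71.6 km/h = 71.6/3.6 = 19.89 m/s.
a_c = v²/r = (19.89)²/252 = 395.6/252 = 1.570 m/s².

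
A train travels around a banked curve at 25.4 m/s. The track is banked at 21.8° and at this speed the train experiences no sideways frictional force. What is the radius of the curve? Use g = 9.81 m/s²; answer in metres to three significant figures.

164 m

Frictionless banking: tanθ = v²/(rg), so r = v²/(g tanθ).
r = (25.4)²/(9.81 × tan 21.8°) = 645.2/(9.81 × 0.4000) = 645.2/3.924 = 164.4 m.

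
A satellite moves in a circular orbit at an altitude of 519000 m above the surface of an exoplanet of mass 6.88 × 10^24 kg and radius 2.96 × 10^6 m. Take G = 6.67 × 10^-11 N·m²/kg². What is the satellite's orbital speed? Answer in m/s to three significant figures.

Orbital radius r = R + h = 2.96 × 10^6 + 519000 = 3.479 × 10^6 m.
Gravity supplies the centripetal force: G M m / r² = m v² / r, so v = √(GM/r).
v = √(6.67 × 10^-11 × 6.88 × 10^24 / 3.479 × 10^6) = √(1.319 × 10^8) = 11480 m/s.

11500 m/s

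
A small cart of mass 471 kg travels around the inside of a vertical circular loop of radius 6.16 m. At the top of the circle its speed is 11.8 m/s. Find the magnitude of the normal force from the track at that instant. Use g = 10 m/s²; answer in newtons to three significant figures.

5940 N

At the top, both N and the weight mg point inward (toward the centre), so N + mg = mv²/r.
N = m(v²/r − g) = 471 × ((11.8)²/6.16 − 10.0) = 471 × (22.60 − 10.0) = 471 × 12.60 = 5936 N.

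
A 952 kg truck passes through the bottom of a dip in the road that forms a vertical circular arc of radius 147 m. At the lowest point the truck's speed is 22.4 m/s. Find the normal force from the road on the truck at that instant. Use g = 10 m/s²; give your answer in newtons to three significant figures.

12800 N

At the lowest point, N points up (toward the centre) and the weight mg points down (away from the centre), so the net inward force is N − mg = mv²/r.
N = m(v²/r + g) = 952 × ((22.4)²/147 + 10.0) = 952 × (3.413 + 10.0) = 952 × 13.41 = 12770 N.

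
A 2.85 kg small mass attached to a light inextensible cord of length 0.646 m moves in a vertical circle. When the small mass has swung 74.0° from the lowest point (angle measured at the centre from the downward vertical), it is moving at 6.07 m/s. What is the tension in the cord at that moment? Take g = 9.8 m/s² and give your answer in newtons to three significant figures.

170 N

Take the radial direction toward the centre of the circle as positive. The component of the weight along the string toward the centre is −mg cos φ (φ measured from the bottom), so Newton's second law along the string gives T − mg cos φ = m v²/r.
cos 74.0° = 0.2756, so T = m(v²/r + g cos φ) = 2.85 × ((6.07)²/0.646 + 9.8 × 0.2756) = 2.85 × (57.04 + (2.701)) = 2.85 × 59.74 = 170.2 N.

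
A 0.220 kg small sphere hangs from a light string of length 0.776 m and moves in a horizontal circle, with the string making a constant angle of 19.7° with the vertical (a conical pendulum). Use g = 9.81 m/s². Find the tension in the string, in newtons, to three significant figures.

2.29 N

Vertically the bob has no acceleration, so T cosθ = mg.
T = mg/cosθ = 0.220 × 9.81 / cos 19.7° = 2.158/0.9415 = 2.292 N.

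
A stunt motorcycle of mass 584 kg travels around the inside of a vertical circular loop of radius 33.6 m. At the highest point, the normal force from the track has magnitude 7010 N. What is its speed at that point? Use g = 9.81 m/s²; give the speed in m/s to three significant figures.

27.1 m/s

At the top, N + mg = mv²/r, so v = √(r(N/m + g)) = √(33.6 × (7010/584 + 9.81)) = √(33.6 × 21.81) = √732.9 = 27.07 m/s.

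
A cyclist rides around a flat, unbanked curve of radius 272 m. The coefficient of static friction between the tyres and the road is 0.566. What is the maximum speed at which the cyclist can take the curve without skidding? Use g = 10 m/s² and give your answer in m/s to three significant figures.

39.2 m/s

Friction provides the centripetal force on a flat curve. At maximum speed it is at its limiting value: μ_s m g = m v²/r.
Mass cancels: v_max = √(μ_s g r) = √(0.566 × 10.0 × 272) = √1540 = 39.24 m/s.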